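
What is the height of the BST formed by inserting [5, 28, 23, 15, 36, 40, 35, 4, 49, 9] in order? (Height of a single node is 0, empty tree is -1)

Insertion order: [5, 28, 23, 15, 36, 40, 35, 4, 49, 9]
Tree (level-order array): [5, 4, 28, None, None, 23, 36, 15, None, 35, 40, 9, None, None, None, None, 49]
Compute height bottom-up (empty subtree = -1):
  height(4) = 1 + max(-1, -1) = 0
  height(9) = 1 + max(-1, -1) = 0
  height(15) = 1 + max(0, -1) = 1
  height(23) = 1 + max(1, -1) = 2
  height(35) = 1 + max(-1, -1) = 0
  height(49) = 1 + max(-1, -1) = 0
  height(40) = 1 + max(-1, 0) = 1
  height(36) = 1 + max(0, 1) = 2
  height(28) = 1 + max(2, 2) = 3
  height(5) = 1 + max(0, 3) = 4
Height = 4


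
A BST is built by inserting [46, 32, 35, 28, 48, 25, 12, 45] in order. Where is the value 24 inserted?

Starting tree (level order): [46, 32, 48, 28, 35, None, None, 25, None, None, 45, 12]
Insertion path: 46 -> 32 -> 28 -> 25 -> 12
Result: insert 24 as right child of 12
Final tree (level order): [46, 32, 48, 28, 35, None, None, 25, None, None, 45, 12, None, None, None, None, 24]


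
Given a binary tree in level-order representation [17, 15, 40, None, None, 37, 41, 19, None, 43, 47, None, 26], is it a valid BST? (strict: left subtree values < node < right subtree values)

Level-order array: [17, 15, 40, None, None, 37, 41, 19, None, 43, 47, None, 26]
Validate using subtree bounds (lo, hi): at each node, require lo < value < hi,
then recurse left with hi=value and right with lo=value.
Preorder trace (stopping at first violation):
  at node 17 with bounds (-inf, +inf): OK
  at node 15 with bounds (-inf, 17): OK
  at node 40 with bounds (17, +inf): OK
  at node 37 with bounds (17, 40): OK
  at node 19 with bounds (17, 37): OK
  at node 26 with bounds (19, 37): OK
  at node 41 with bounds (40, +inf): OK
  at node 43 with bounds (40, 41): VIOLATION
Node 43 violates its bound: not (40 < 43 < 41).
Result: Not a valid BST


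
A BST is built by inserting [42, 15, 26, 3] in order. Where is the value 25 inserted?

Starting tree (level order): [42, 15, None, 3, 26]
Insertion path: 42 -> 15 -> 26
Result: insert 25 as left child of 26
Final tree (level order): [42, 15, None, 3, 26, None, None, 25]


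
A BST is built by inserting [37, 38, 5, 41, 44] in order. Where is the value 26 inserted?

Starting tree (level order): [37, 5, 38, None, None, None, 41, None, 44]
Insertion path: 37 -> 5
Result: insert 26 as right child of 5
Final tree (level order): [37, 5, 38, None, 26, None, 41, None, None, None, 44]


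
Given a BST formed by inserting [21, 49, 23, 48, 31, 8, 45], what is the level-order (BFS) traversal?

Tree insertion order: [21, 49, 23, 48, 31, 8, 45]
Tree (level-order array): [21, 8, 49, None, None, 23, None, None, 48, 31, None, None, 45]
BFS from the root, enqueuing left then right child of each popped node:
  queue [21] -> pop 21, enqueue [8, 49], visited so far: [21]
  queue [8, 49] -> pop 8, enqueue [none], visited so far: [21, 8]
  queue [49] -> pop 49, enqueue [23], visited so far: [21, 8, 49]
  queue [23] -> pop 23, enqueue [48], visited so far: [21, 8, 49, 23]
  queue [48] -> pop 48, enqueue [31], visited so far: [21, 8, 49, 23, 48]
  queue [31] -> pop 31, enqueue [45], visited so far: [21, 8, 49, 23, 48, 31]
  queue [45] -> pop 45, enqueue [none], visited so far: [21, 8, 49, 23, 48, 31, 45]
Result: [21, 8, 49, 23, 48, 31, 45]


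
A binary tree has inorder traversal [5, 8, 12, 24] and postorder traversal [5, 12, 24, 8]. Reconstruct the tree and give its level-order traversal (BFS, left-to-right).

Inorder:   [5, 8, 12, 24]
Postorder: [5, 12, 24, 8]
Algorithm: postorder visits root last, so walk postorder right-to-left;
each value is the root of the current inorder slice — split it at that
value, recurse on the right subtree first, then the left.
Recursive splits:
  root=8; inorder splits into left=[5], right=[12, 24]
  root=24; inorder splits into left=[12], right=[]
  root=12; inorder splits into left=[], right=[]
  root=5; inorder splits into left=[], right=[]
Reconstructed level-order: [8, 5, 24, 12]


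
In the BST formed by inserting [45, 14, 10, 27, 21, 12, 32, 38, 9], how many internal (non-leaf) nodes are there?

Tree built from: [45, 14, 10, 27, 21, 12, 32, 38, 9]
Tree (level-order array): [45, 14, None, 10, 27, 9, 12, 21, 32, None, None, None, None, None, None, None, 38]
Rule: An internal node has at least one child.
Per-node child counts:
  node 45: 1 child(ren)
  node 14: 2 child(ren)
  node 10: 2 child(ren)
  node 9: 0 child(ren)
  node 12: 0 child(ren)
  node 27: 2 child(ren)
  node 21: 0 child(ren)
  node 32: 1 child(ren)
  node 38: 0 child(ren)
Matching nodes: [45, 14, 10, 27, 32]
Count of internal (non-leaf) nodes: 5


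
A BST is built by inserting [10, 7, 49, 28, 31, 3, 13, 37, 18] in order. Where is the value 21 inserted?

Starting tree (level order): [10, 7, 49, 3, None, 28, None, None, None, 13, 31, None, 18, None, 37]
Insertion path: 10 -> 49 -> 28 -> 13 -> 18
Result: insert 21 as right child of 18
Final tree (level order): [10, 7, 49, 3, None, 28, None, None, None, 13, 31, None, 18, None, 37, None, 21]


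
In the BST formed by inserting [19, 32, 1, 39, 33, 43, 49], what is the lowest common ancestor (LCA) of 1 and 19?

Tree insertion order: [19, 32, 1, 39, 33, 43, 49]
Tree (level-order array): [19, 1, 32, None, None, None, 39, 33, 43, None, None, None, 49]
In a BST, the LCA of p=1, q=19 is the first node v on the
root-to-leaf path with p <= v <= q (go left if both < v, right if both > v).
Walk from root:
  at 19: 1 <= 19 <= 19, this is the LCA
LCA = 19


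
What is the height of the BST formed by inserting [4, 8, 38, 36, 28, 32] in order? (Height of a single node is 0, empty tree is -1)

Insertion order: [4, 8, 38, 36, 28, 32]
Tree (level-order array): [4, None, 8, None, 38, 36, None, 28, None, None, 32]
Compute height bottom-up (empty subtree = -1):
  height(32) = 1 + max(-1, -1) = 0
  height(28) = 1 + max(-1, 0) = 1
  height(36) = 1 + max(1, -1) = 2
  height(38) = 1 + max(2, -1) = 3
  height(8) = 1 + max(-1, 3) = 4
  height(4) = 1 + max(-1, 4) = 5
Height = 5


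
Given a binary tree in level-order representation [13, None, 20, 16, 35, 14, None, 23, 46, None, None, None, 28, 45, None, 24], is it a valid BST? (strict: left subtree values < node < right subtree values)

Level-order array: [13, None, 20, 16, 35, 14, None, 23, 46, None, None, None, 28, 45, None, 24]
Validate using subtree bounds (lo, hi): at each node, require lo < value < hi,
then recurse left with hi=value and right with lo=value.
Preorder trace (stopping at first violation):
  at node 13 with bounds (-inf, +inf): OK
  at node 20 with bounds (13, +inf): OK
  at node 16 with bounds (13, 20): OK
  at node 14 with bounds (13, 16): OK
  at node 35 with bounds (20, +inf): OK
  at node 23 with bounds (20, 35): OK
  at node 28 with bounds (23, 35): OK
  at node 24 with bounds (23, 28): OK
  at node 46 with bounds (35, +inf): OK
  at node 45 with bounds (35, 46): OK
No violation found at any node.
Result: Valid BST


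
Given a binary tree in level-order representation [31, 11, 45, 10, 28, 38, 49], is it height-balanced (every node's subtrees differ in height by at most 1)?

Tree (level-order array): [31, 11, 45, 10, 28, 38, 49]
Definition: a tree is height-balanced if, at every node, |h(left) - h(right)| <= 1 (empty subtree has height -1).
Bottom-up per-node check:
  node 10: h_left=-1, h_right=-1, diff=0 [OK], height=0
  node 28: h_left=-1, h_right=-1, diff=0 [OK], height=0
  node 11: h_left=0, h_right=0, diff=0 [OK], height=1
  node 38: h_left=-1, h_right=-1, diff=0 [OK], height=0
  node 49: h_left=-1, h_right=-1, diff=0 [OK], height=0
  node 45: h_left=0, h_right=0, diff=0 [OK], height=1
  node 31: h_left=1, h_right=1, diff=0 [OK], height=2
All nodes satisfy the balance condition.
Result: Balanced


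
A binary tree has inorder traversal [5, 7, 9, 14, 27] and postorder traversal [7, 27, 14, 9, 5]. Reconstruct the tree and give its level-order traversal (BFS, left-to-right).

Inorder:   [5, 7, 9, 14, 27]
Postorder: [7, 27, 14, 9, 5]
Algorithm: postorder visits root last, so walk postorder right-to-left;
each value is the root of the current inorder slice — split it at that
value, recurse on the right subtree first, then the left.
Recursive splits:
  root=5; inorder splits into left=[], right=[7, 9, 14, 27]
  root=9; inorder splits into left=[7], right=[14, 27]
  root=14; inorder splits into left=[], right=[27]
  root=27; inorder splits into left=[], right=[]
  root=7; inorder splits into left=[], right=[]
Reconstructed level-order: [5, 9, 7, 14, 27]


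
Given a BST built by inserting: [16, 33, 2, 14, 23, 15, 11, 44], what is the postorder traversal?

Tree insertion order: [16, 33, 2, 14, 23, 15, 11, 44]
Tree (level-order array): [16, 2, 33, None, 14, 23, 44, 11, 15]
Postorder traversal: [11, 15, 14, 2, 23, 44, 33, 16]


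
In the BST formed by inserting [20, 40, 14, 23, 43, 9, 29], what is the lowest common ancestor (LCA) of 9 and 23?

Tree insertion order: [20, 40, 14, 23, 43, 9, 29]
Tree (level-order array): [20, 14, 40, 9, None, 23, 43, None, None, None, 29]
In a BST, the LCA of p=9, q=23 is the first node v on the
root-to-leaf path with p <= v <= q (go left if both < v, right if both > v).
Walk from root:
  at 20: 9 <= 20 <= 23, this is the LCA
LCA = 20


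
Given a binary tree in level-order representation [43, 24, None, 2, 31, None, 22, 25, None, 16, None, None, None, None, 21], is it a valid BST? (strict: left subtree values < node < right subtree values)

Level-order array: [43, 24, None, 2, 31, None, 22, 25, None, 16, None, None, None, None, 21]
Validate using subtree bounds (lo, hi): at each node, require lo < value < hi,
then recurse left with hi=value and right with lo=value.
Preorder trace (stopping at first violation):
  at node 43 with bounds (-inf, +inf): OK
  at node 24 with bounds (-inf, 43): OK
  at node 2 with bounds (-inf, 24): OK
  at node 22 with bounds (2, 24): OK
  at node 16 with bounds (2, 22): OK
  at node 21 with bounds (16, 22): OK
  at node 31 with bounds (24, 43): OK
  at node 25 with bounds (24, 31): OK
No violation found at any node.
Result: Valid BST


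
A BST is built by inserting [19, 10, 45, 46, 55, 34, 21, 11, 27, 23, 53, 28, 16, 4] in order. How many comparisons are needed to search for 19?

Search path for 19: 19
Found: True
Comparisons: 1


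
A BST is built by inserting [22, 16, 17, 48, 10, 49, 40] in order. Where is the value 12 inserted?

Starting tree (level order): [22, 16, 48, 10, 17, 40, 49]
Insertion path: 22 -> 16 -> 10
Result: insert 12 as right child of 10
Final tree (level order): [22, 16, 48, 10, 17, 40, 49, None, 12]


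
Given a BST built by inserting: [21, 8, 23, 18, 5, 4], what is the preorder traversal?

Tree insertion order: [21, 8, 23, 18, 5, 4]
Tree (level-order array): [21, 8, 23, 5, 18, None, None, 4]
Preorder traversal: [21, 8, 5, 4, 18, 23]


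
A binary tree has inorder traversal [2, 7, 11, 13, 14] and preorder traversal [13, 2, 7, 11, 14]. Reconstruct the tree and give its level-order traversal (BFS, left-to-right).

Inorder:  [2, 7, 11, 13, 14]
Preorder: [13, 2, 7, 11, 14]
Algorithm: preorder visits root first, so consume preorder in order;
for each root, split the current inorder slice at that value into
left-subtree inorder and right-subtree inorder, then recurse.
Recursive splits:
  root=13; inorder splits into left=[2, 7, 11], right=[14]
  root=2; inorder splits into left=[], right=[7, 11]
  root=7; inorder splits into left=[], right=[11]
  root=11; inorder splits into left=[], right=[]
  root=14; inorder splits into left=[], right=[]
Reconstructed level-order: [13, 2, 14, 7, 11]


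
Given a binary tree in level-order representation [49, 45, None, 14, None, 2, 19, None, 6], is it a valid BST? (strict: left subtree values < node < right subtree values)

Level-order array: [49, 45, None, 14, None, 2, 19, None, 6]
Validate using subtree bounds (lo, hi): at each node, require lo < value < hi,
then recurse left with hi=value and right with lo=value.
Preorder trace (stopping at first violation):
  at node 49 with bounds (-inf, +inf): OK
  at node 45 with bounds (-inf, 49): OK
  at node 14 with bounds (-inf, 45): OK
  at node 2 with bounds (-inf, 14): OK
  at node 6 with bounds (2, 14): OK
  at node 19 with bounds (14, 45): OK
No violation found at any node.
Result: Valid BST


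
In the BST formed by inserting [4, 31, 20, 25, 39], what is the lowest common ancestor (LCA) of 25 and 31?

Tree insertion order: [4, 31, 20, 25, 39]
Tree (level-order array): [4, None, 31, 20, 39, None, 25]
In a BST, the LCA of p=25, q=31 is the first node v on the
root-to-leaf path with p <= v <= q (go left if both < v, right if both > v).
Walk from root:
  at 4: both 25 and 31 > 4, go right
  at 31: 25 <= 31 <= 31, this is the LCA
LCA = 31


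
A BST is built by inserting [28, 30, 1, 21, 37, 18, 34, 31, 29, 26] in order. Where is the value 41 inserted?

Starting tree (level order): [28, 1, 30, None, 21, 29, 37, 18, 26, None, None, 34, None, None, None, None, None, 31]
Insertion path: 28 -> 30 -> 37
Result: insert 41 as right child of 37
Final tree (level order): [28, 1, 30, None, 21, 29, 37, 18, 26, None, None, 34, 41, None, None, None, None, 31]


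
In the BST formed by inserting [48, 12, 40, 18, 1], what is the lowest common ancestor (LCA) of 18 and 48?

Tree insertion order: [48, 12, 40, 18, 1]
Tree (level-order array): [48, 12, None, 1, 40, None, None, 18]
In a BST, the LCA of p=18, q=48 is the first node v on the
root-to-leaf path with p <= v <= q (go left if both < v, right if both > v).
Walk from root:
  at 48: 18 <= 48 <= 48, this is the LCA
LCA = 48


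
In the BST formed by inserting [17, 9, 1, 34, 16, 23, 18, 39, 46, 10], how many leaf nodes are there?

Tree built from: [17, 9, 1, 34, 16, 23, 18, 39, 46, 10]
Tree (level-order array): [17, 9, 34, 1, 16, 23, 39, None, None, 10, None, 18, None, None, 46]
Rule: A leaf has 0 children.
Per-node child counts:
  node 17: 2 child(ren)
  node 9: 2 child(ren)
  node 1: 0 child(ren)
  node 16: 1 child(ren)
  node 10: 0 child(ren)
  node 34: 2 child(ren)
  node 23: 1 child(ren)
  node 18: 0 child(ren)
  node 39: 1 child(ren)
  node 46: 0 child(ren)
Matching nodes: [1, 10, 18, 46]
Count of leaf nodes: 4


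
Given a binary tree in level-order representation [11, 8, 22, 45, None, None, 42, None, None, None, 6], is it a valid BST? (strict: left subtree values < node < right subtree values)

Level-order array: [11, 8, 22, 45, None, None, 42, None, None, None, 6]
Validate using subtree bounds (lo, hi): at each node, require lo < value < hi,
then recurse left with hi=value and right with lo=value.
Preorder trace (stopping at first violation):
  at node 11 with bounds (-inf, +inf): OK
  at node 8 with bounds (-inf, 11): OK
  at node 45 with bounds (-inf, 8): VIOLATION
Node 45 violates its bound: not (-inf < 45 < 8).
Result: Not a valid BST


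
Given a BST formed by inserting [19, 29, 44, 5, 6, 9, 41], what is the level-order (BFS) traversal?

Tree insertion order: [19, 29, 44, 5, 6, 9, 41]
Tree (level-order array): [19, 5, 29, None, 6, None, 44, None, 9, 41]
BFS from the root, enqueuing left then right child of each popped node:
  queue [19] -> pop 19, enqueue [5, 29], visited so far: [19]
  queue [5, 29] -> pop 5, enqueue [6], visited so far: [19, 5]
  queue [29, 6] -> pop 29, enqueue [44], visited so far: [19, 5, 29]
  queue [6, 44] -> pop 6, enqueue [9], visited so far: [19, 5, 29, 6]
  queue [44, 9] -> pop 44, enqueue [41], visited so far: [19, 5, 29, 6, 44]
  queue [9, 41] -> pop 9, enqueue [none], visited so far: [19, 5, 29, 6, 44, 9]
  queue [41] -> pop 41, enqueue [none], visited so far: [19, 5, 29, 6, 44, 9, 41]
Result: [19, 5, 29, 6, 44, 9, 41]


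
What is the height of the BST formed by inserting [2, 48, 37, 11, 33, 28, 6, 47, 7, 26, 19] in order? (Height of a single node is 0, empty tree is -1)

Insertion order: [2, 48, 37, 11, 33, 28, 6, 47, 7, 26, 19]
Tree (level-order array): [2, None, 48, 37, None, 11, 47, 6, 33, None, None, None, 7, 28, None, None, None, 26, None, 19]
Compute height bottom-up (empty subtree = -1):
  height(7) = 1 + max(-1, -1) = 0
  height(6) = 1 + max(-1, 0) = 1
  height(19) = 1 + max(-1, -1) = 0
  height(26) = 1 + max(0, -1) = 1
  height(28) = 1 + max(1, -1) = 2
  height(33) = 1 + max(2, -1) = 3
  height(11) = 1 + max(1, 3) = 4
  height(47) = 1 + max(-1, -1) = 0
  height(37) = 1 + max(4, 0) = 5
  height(48) = 1 + max(5, -1) = 6
  height(2) = 1 + max(-1, 6) = 7
Height = 7


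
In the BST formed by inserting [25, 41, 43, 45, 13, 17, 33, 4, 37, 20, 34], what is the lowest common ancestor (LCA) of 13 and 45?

Tree insertion order: [25, 41, 43, 45, 13, 17, 33, 4, 37, 20, 34]
Tree (level-order array): [25, 13, 41, 4, 17, 33, 43, None, None, None, 20, None, 37, None, 45, None, None, 34]
In a BST, the LCA of p=13, q=45 is the first node v on the
root-to-leaf path with p <= v <= q (go left if both < v, right if both > v).
Walk from root:
  at 25: 13 <= 25 <= 45, this is the LCA
LCA = 25


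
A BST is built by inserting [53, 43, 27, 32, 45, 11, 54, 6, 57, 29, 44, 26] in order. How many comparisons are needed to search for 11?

Search path for 11: 53 -> 43 -> 27 -> 11
Found: True
Comparisons: 4


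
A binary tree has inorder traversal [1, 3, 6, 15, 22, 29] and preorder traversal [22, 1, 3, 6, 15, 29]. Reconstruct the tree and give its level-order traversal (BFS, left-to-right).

Inorder:  [1, 3, 6, 15, 22, 29]
Preorder: [22, 1, 3, 6, 15, 29]
Algorithm: preorder visits root first, so consume preorder in order;
for each root, split the current inorder slice at that value into
left-subtree inorder and right-subtree inorder, then recurse.
Recursive splits:
  root=22; inorder splits into left=[1, 3, 6, 15], right=[29]
  root=1; inorder splits into left=[], right=[3, 6, 15]
  root=3; inorder splits into left=[], right=[6, 15]
  root=6; inorder splits into left=[], right=[15]
  root=15; inorder splits into left=[], right=[]
  root=29; inorder splits into left=[], right=[]
Reconstructed level-order: [22, 1, 29, 3, 6, 15]


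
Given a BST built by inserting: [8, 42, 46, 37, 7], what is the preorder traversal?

Tree insertion order: [8, 42, 46, 37, 7]
Tree (level-order array): [8, 7, 42, None, None, 37, 46]
Preorder traversal: [8, 7, 42, 37, 46]


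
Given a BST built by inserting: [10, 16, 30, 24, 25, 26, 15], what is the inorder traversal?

Tree insertion order: [10, 16, 30, 24, 25, 26, 15]
Tree (level-order array): [10, None, 16, 15, 30, None, None, 24, None, None, 25, None, 26]
Inorder traversal: [10, 15, 16, 24, 25, 26, 30]


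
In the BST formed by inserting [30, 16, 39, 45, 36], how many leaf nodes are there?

Tree built from: [30, 16, 39, 45, 36]
Tree (level-order array): [30, 16, 39, None, None, 36, 45]
Rule: A leaf has 0 children.
Per-node child counts:
  node 30: 2 child(ren)
  node 16: 0 child(ren)
  node 39: 2 child(ren)
  node 36: 0 child(ren)
  node 45: 0 child(ren)
Matching nodes: [16, 36, 45]
Count of leaf nodes: 3


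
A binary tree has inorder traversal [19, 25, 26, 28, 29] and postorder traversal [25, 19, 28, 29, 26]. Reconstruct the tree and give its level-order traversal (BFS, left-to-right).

Inorder:   [19, 25, 26, 28, 29]
Postorder: [25, 19, 28, 29, 26]
Algorithm: postorder visits root last, so walk postorder right-to-left;
each value is the root of the current inorder slice — split it at that
value, recurse on the right subtree first, then the left.
Recursive splits:
  root=26; inorder splits into left=[19, 25], right=[28, 29]
  root=29; inorder splits into left=[28], right=[]
  root=28; inorder splits into left=[], right=[]
  root=19; inorder splits into left=[], right=[25]
  root=25; inorder splits into left=[], right=[]
Reconstructed level-order: [26, 19, 29, 25, 28]


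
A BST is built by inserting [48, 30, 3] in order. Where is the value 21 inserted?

Starting tree (level order): [48, 30, None, 3]
Insertion path: 48 -> 30 -> 3
Result: insert 21 as right child of 3
Final tree (level order): [48, 30, None, 3, None, None, 21]


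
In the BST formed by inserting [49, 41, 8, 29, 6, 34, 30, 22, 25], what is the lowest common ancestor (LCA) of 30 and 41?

Tree insertion order: [49, 41, 8, 29, 6, 34, 30, 22, 25]
Tree (level-order array): [49, 41, None, 8, None, 6, 29, None, None, 22, 34, None, 25, 30]
In a BST, the LCA of p=30, q=41 is the first node v on the
root-to-leaf path with p <= v <= q (go left if both < v, right if both > v).
Walk from root:
  at 49: both 30 and 41 < 49, go left
  at 41: 30 <= 41 <= 41, this is the LCA
LCA = 41


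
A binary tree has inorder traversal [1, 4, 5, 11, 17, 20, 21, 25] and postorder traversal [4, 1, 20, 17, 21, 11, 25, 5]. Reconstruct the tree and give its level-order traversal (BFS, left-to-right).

Inorder:   [1, 4, 5, 11, 17, 20, 21, 25]
Postorder: [4, 1, 20, 17, 21, 11, 25, 5]
Algorithm: postorder visits root last, so walk postorder right-to-left;
each value is the root of the current inorder slice — split it at that
value, recurse on the right subtree first, then the left.
Recursive splits:
  root=5; inorder splits into left=[1, 4], right=[11, 17, 20, 21, 25]
  root=25; inorder splits into left=[11, 17, 20, 21], right=[]
  root=11; inorder splits into left=[], right=[17, 20, 21]
  root=21; inorder splits into left=[17, 20], right=[]
  root=17; inorder splits into left=[], right=[20]
  root=20; inorder splits into left=[], right=[]
  root=1; inorder splits into left=[], right=[4]
  root=4; inorder splits into left=[], right=[]
Reconstructed level-order: [5, 1, 25, 4, 11, 21, 17, 20]


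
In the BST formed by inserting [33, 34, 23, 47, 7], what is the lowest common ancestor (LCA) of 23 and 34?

Tree insertion order: [33, 34, 23, 47, 7]
Tree (level-order array): [33, 23, 34, 7, None, None, 47]
In a BST, the LCA of p=23, q=34 is the first node v on the
root-to-leaf path with p <= v <= q (go left if both < v, right if both > v).
Walk from root:
  at 33: 23 <= 33 <= 34, this is the LCA
LCA = 33


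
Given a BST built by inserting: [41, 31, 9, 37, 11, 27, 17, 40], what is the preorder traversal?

Tree insertion order: [41, 31, 9, 37, 11, 27, 17, 40]
Tree (level-order array): [41, 31, None, 9, 37, None, 11, None, 40, None, 27, None, None, 17]
Preorder traversal: [41, 31, 9, 11, 27, 17, 37, 40]


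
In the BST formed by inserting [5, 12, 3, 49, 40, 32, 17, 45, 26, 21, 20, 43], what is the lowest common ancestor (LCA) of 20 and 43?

Tree insertion order: [5, 12, 3, 49, 40, 32, 17, 45, 26, 21, 20, 43]
Tree (level-order array): [5, 3, 12, None, None, None, 49, 40, None, 32, 45, 17, None, 43, None, None, 26, None, None, 21, None, 20]
In a BST, the LCA of p=20, q=43 is the first node v on the
root-to-leaf path with p <= v <= q (go left if both < v, right if both > v).
Walk from root:
  at 5: both 20 and 43 > 5, go right
  at 12: both 20 and 43 > 12, go right
  at 49: both 20 and 43 < 49, go left
  at 40: 20 <= 40 <= 43, this is the LCA
LCA = 40


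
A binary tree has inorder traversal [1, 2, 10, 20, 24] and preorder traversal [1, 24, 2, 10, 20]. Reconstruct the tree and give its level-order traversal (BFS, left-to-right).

Inorder:  [1, 2, 10, 20, 24]
Preorder: [1, 24, 2, 10, 20]
Algorithm: preorder visits root first, so consume preorder in order;
for each root, split the current inorder slice at that value into
left-subtree inorder and right-subtree inorder, then recurse.
Recursive splits:
  root=1; inorder splits into left=[], right=[2, 10, 20, 24]
  root=24; inorder splits into left=[2, 10, 20], right=[]
  root=2; inorder splits into left=[], right=[10, 20]
  root=10; inorder splits into left=[], right=[20]
  root=20; inorder splits into left=[], right=[]
Reconstructed level-order: [1, 24, 2, 10, 20]


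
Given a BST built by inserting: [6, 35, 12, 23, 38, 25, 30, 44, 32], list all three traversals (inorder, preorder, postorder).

Tree insertion order: [6, 35, 12, 23, 38, 25, 30, 44, 32]
Tree (level-order array): [6, None, 35, 12, 38, None, 23, None, 44, None, 25, None, None, None, 30, None, 32]
Inorder (L, root, R): [6, 12, 23, 25, 30, 32, 35, 38, 44]
Preorder (root, L, R): [6, 35, 12, 23, 25, 30, 32, 38, 44]
Postorder (L, R, root): [32, 30, 25, 23, 12, 44, 38, 35, 6]


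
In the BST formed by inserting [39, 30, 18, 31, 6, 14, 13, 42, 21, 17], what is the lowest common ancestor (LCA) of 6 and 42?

Tree insertion order: [39, 30, 18, 31, 6, 14, 13, 42, 21, 17]
Tree (level-order array): [39, 30, 42, 18, 31, None, None, 6, 21, None, None, None, 14, None, None, 13, 17]
In a BST, the LCA of p=6, q=42 is the first node v on the
root-to-leaf path with p <= v <= q (go left if both < v, right if both > v).
Walk from root:
  at 39: 6 <= 39 <= 42, this is the LCA
LCA = 39


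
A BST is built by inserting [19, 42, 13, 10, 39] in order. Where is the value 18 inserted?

Starting tree (level order): [19, 13, 42, 10, None, 39]
Insertion path: 19 -> 13
Result: insert 18 as right child of 13
Final tree (level order): [19, 13, 42, 10, 18, 39]


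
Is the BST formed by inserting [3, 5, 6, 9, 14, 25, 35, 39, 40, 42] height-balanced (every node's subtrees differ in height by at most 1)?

Tree (level-order array): [3, None, 5, None, 6, None, 9, None, 14, None, 25, None, 35, None, 39, None, 40, None, 42]
Definition: a tree is height-balanced if, at every node, |h(left) - h(right)| <= 1 (empty subtree has height -1).
Bottom-up per-node check:
  node 42: h_left=-1, h_right=-1, diff=0 [OK], height=0
  node 40: h_left=-1, h_right=0, diff=1 [OK], height=1
  node 39: h_left=-1, h_right=1, diff=2 [FAIL (|-1-1|=2 > 1)], height=2
  node 35: h_left=-1, h_right=2, diff=3 [FAIL (|-1-2|=3 > 1)], height=3
  node 25: h_left=-1, h_right=3, diff=4 [FAIL (|-1-3|=4 > 1)], height=4
  node 14: h_left=-1, h_right=4, diff=5 [FAIL (|-1-4|=5 > 1)], height=5
  node 9: h_left=-1, h_right=5, diff=6 [FAIL (|-1-5|=6 > 1)], height=6
  node 6: h_left=-1, h_right=6, diff=7 [FAIL (|-1-6|=7 > 1)], height=7
  node 5: h_left=-1, h_right=7, diff=8 [FAIL (|-1-7|=8 > 1)], height=8
  node 3: h_left=-1, h_right=8, diff=9 [FAIL (|-1-8|=9 > 1)], height=9
Node 39 violates the condition: |-1 - 1| = 2 > 1.
Result: Not balanced


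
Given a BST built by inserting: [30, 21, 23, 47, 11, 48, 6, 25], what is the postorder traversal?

Tree insertion order: [30, 21, 23, 47, 11, 48, 6, 25]
Tree (level-order array): [30, 21, 47, 11, 23, None, 48, 6, None, None, 25]
Postorder traversal: [6, 11, 25, 23, 21, 48, 47, 30]


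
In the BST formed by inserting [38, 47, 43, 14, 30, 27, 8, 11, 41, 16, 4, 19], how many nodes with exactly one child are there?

Tree built from: [38, 47, 43, 14, 30, 27, 8, 11, 41, 16, 4, 19]
Tree (level-order array): [38, 14, 47, 8, 30, 43, None, 4, 11, 27, None, 41, None, None, None, None, None, 16, None, None, None, None, 19]
Rule: These are nodes with exactly 1 non-null child.
Per-node child counts:
  node 38: 2 child(ren)
  node 14: 2 child(ren)
  node 8: 2 child(ren)
  node 4: 0 child(ren)
  node 11: 0 child(ren)
  node 30: 1 child(ren)
  node 27: 1 child(ren)
  node 16: 1 child(ren)
  node 19: 0 child(ren)
  node 47: 1 child(ren)
  node 43: 1 child(ren)
  node 41: 0 child(ren)
Matching nodes: [30, 27, 16, 47, 43]
Count of nodes with exactly one child: 5


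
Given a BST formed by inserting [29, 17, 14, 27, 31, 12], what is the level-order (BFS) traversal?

Tree insertion order: [29, 17, 14, 27, 31, 12]
Tree (level-order array): [29, 17, 31, 14, 27, None, None, 12]
BFS from the root, enqueuing left then right child of each popped node:
  queue [29] -> pop 29, enqueue [17, 31], visited so far: [29]
  queue [17, 31] -> pop 17, enqueue [14, 27], visited so far: [29, 17]
  queue [31, 14, 27] -> pop 31, enqueue [none], visited so far: [29, 17, 31]
  queue [14, 27] -> pop 14, enqueue [12], visited so far: [29, 17, 31, 14]
  queue [27, 12] -> pop 27, enqueue [none], visited so far: [29, 17, 31, 14, 27]
  queue [12] -> pop 12, enqueue [none], visited so far: [29, 17, 31, 14, 27, 12]
Result: [29, 17, 31, 14, 27, 12]


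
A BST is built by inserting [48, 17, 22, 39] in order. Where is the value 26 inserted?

Starting tree (level order): [48, 17, None, None, 22, None, 39]
Insertion path: 48 -> 17 -> 22 -> 39
Result: insert 26 as left child of 39
Final tree (level order): [48, 17, None, None, 22, None, 39, 26]


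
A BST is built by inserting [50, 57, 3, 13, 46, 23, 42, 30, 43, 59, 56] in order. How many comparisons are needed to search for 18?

Search path for 18: 50 -> 3 -> 13 -> 46 -> 23
Found: False
Comparisons: 5


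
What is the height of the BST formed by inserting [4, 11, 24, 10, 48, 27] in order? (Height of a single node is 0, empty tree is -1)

Insertion order: [4, 11, 24, 10, 48, 27]
Tree (level-order array): [4, None, 11, 10, 24, None, None, None, 48, 27]
Compute height bottom-up (empty subtree = -1):
  height(10) = 1 + max(-1, -1) = 0
  height(27) = 1 + max(-1, -1) = 0
  height(48) = 1 + max(0, -1) = 1
  height(24) = 1 + max(-1, 1) = 2
  height(11) = 1 + max(0, 2) = 3
  height(4) = 1 + max(-1, 3) = 4
Height = 4


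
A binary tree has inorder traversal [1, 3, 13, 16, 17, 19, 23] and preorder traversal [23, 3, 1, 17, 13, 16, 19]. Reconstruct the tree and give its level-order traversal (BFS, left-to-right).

Inorder:  [1, 3, 13, 16, 17, 19, 23]
Preorder: [23, 3, 1, 17, 13, 16, 19]
Algorithm: preorder visits root first, so consume preorder in order;
for each root, split the current inorder slice at that value into
left-subtree inorder and right-subtree inorder, then recurse.
Recursive splits:
  root=23; inorder splits into left=[1, 3, 13, 16, 17, 19], right=[]
  root=3; inorder splits into left=[1], right=[13, 16, 17, 19]
  root=1; inorder splits into left=[], right=[]
  root=17; inorder splits into left=[13, 16], right=[19]
  root=13; inorder splits into left=[], right=[16]
  root=16; inorder splits into left=[], right=[]
  root=19; inorder splits into left=[], right=[]
Reconstructed level-order: [23, 3, 1, 17, 13, 19, 16]


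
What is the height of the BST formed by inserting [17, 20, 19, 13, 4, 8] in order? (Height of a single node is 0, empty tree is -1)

Insertion order: [17, 20, 19, 13, 4, 8]
Tree (level-order array): [17, 13, 20, 4, None, 19, None, None, 8]
Compute height bottom-up (empty subtree = -1):
  height(8) = 1 + max(-1, -1) = 0
  height(4) = 1 + max(-1, 0) = 1
  height(13) = 1 + max(1, -1) = 2
  height(19) = 1 + max(-1, -1) = 0
  height(20) = 1 + max(0, -1) = 1
  height(17) = 1 + max(2, 1) = 3
Height = 3


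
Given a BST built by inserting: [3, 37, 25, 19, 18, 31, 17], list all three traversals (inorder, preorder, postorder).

Tree insertion order: [3, 37, 25, 19, 18, 31, 17]
Tree (level-order array): [3, None, 37, 25, None, 19, 31, 18, None, None, None, 17]
Inorder (L, root, R): [3, 17, 18, 19, 25, 31, 37]
Preorder (root, L, R): [3, 37, 25, 19, 18, 17, 31]
Postorder (L, R, root): [17, 18, 19, 31, 25, 37, 3]


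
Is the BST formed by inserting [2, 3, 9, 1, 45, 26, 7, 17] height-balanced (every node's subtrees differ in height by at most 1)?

Tree (level-order array): [2, 1, 3, None, None, None, 9, 7, 45, None, None, 26, None, 17]
Definition: a tree is height-balanced if, at every node, |h(left) - h(right)| <= 1 (empty subtree has height -1).
Bottom-up per-node check:
  node 1: h_left=-1, h_right=-1, diff=0 [OK], height=0
  node 7: h_left=-1, h_right=-1, diff=0 [OK], height=0
  node 17: h_left=-1, h_right=-1, diff=0 [OK], height=0
  node 26: h_left=0, h_right=-1, diff=1 [OK], height=1
  node 45: h_left=1, h_right=-1, diff=2 [FAIL (|1--1|=2 > 1)], height=2
  node 9: h_left=0, h_right=2, diff=2 [FAIL (|0-2|=2 > 1)], height=3
  node 3: h_left=-1, h_right=3, diff=4 [FAIL (|-1-3|=4 > 1)], height=4
  node 2: h_left=0, h_right=4, diff=4 [FAIL (|0-4|=4 > 1)], height=5
Node 45 violates the condition: |1 - -1| = 2 > 1.
Result: Not balanced


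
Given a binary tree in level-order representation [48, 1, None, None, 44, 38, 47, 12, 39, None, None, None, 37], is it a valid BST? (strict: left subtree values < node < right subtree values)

Level-order array: [48, 1, None, None, 44, 38, 47, 12, 39, None, None, None, 37]
Validate using subtree bounds (lo, hi): at each node, require lo < value < hi,
then recurse left with hi=value and right with lo=value.
Preorder trace (stopping at first violation):
  at node 48 with bounds (-inf, +inf): OK
  at node 1 with bounds (-inf, 48): OK
  at node 44 with bounds (1, 48): OK
  at node 38 with bounds (1, 44): OK
  at node 12 with bounds (1, 38): OK
  at node 37 with bounds (12, 38): OK
  at node 39 with bounds (38, 44): OK
  at node 47 with bounds (44, 48): OK
No violation found at any node.
Result: Valid BST


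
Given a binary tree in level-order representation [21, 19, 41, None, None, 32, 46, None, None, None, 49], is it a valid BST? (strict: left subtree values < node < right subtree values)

Level-order array: [21, 19, 41, None, None, 32, 46, None, None, None, 49]
Validate using subtree bounds (lo, hi): at each node, require lo < value < hi,
then recurse left with hi=value and right with lo=value.
Preorder trace (stopping at first violation):
  at node 21 with bounds (-inf, +inf): OK
  at node 19 with bounds (-inf, 21): OK
  at node 41 with bounds (21, +inf): OK
  at node 32 with bounds (21, 41): OK
  at node 46 with bounds (41, +inf): OK
  at node 49 with bounds (46, +inf): OK
No violation found at any node.
Result: Valid BST


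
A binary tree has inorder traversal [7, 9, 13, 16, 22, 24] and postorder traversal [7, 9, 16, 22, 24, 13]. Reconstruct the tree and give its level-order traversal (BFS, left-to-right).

Inorder:   [7, 9, 13, 16, 22, 24]
Postorder: [7, 9, 16, 22, 24, 13]
Algorithm: postorder visits root last, so walk postorder right-to-left;
each value is the root of the current inorder slice — split it at that
value, recurse on the right subtree first, then the left.
Recursive splits:
  root=13; inorder splits into left=[7, 9], right=[16, 22, 24]
  root=24; inorder splits into left=[16, 22], right=[]
  root=22; inorder splits into left=[16], right=[]
  root=16; inorder splits into left=[], right=[]
  root=9; inorder splits into left=[7], right=[]
  root=7; inorder splits into left=[], right=[]
Reconstructed level-order: [13, 9, 24, 7, 22, 16]


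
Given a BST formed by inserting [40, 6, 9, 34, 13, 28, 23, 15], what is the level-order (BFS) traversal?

Tree insertion order: [40, 6, 9, 34, 13, 28, 23, 15]
Tree (level-order array): [40, 6, None, None, 9, None, 34, 13, None, None, 28, 23, None, 15]
BFS from the root, enqueuing left then right child of each popped node:
  queue [40] -> pop 40, enqueue [6], visited so far: [40]
  queue [6] -> pop 6, enqueue [9], visited so far: [40, 6]
  queue [9] -> pop 9, enqueue [34], visited so far: [40, 6, 9]
  queue [34] -> pop 34, enqueue [13], visited so far: [40, 6, 9, 34]
  queue [13] -> pop 13, enqueue [28], visited so far: [40, 6, 9, 34, 13]
  queue [28] -> pop 28, enqueue [23], visited so far: [40, 6, 9, 34, 13, 28]
  queue [23] -> pop 23, enqueue [15], visited so far: [40, 6, 9, 34, 13, 28, 23]
  queue [15] -> pop 15, enqueue [none], visited so far: [40, 6, 9, 34, 13, 28, 23, 15]
Result: [40, 6, 9, 34, 13, 28, 23, 15]


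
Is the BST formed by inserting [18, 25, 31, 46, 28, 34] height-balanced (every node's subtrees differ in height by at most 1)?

Tree (level-order array): [18, None, 25, None, 31, 28, 46, None, None, 34]
Definition: a tree is height-balanced if, at every node, |h(left) - h(right)| <= 1 (empty subtree has height -1).
Bottom-up per-node check:
  node 28: h_left=-1, h_right=-1, diff=0 [OK], height=0
  node 34: h_left=-1, h_right=-1, diff=0 [OK], height=0
  node 46: h_left=0, h_right=-1, diff=1 [OK], height=1
  node 31: h_left=0, h_right=1, diff=1 [OK], height=2
  node 25: h_left=-1, h_right=2, diff=3 [FAIL (|-1-2|=3 > 1)], height=3
  node 18: h_left=-1, h_right=3, diff=4 [FAIL (|-1-3|=4 > 1)], height=4
Node 25 violates the condition: |-1 - 2| = 3 > 1.
Result: Not balanced


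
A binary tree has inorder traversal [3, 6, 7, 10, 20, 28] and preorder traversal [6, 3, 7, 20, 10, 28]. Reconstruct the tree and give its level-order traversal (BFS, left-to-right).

Inorder:  [3, 6, 7, 10, 20, 28]
Preorder: [6, 3, 7, 20, 10, 28]
Algorithm: preorder visits root first, so consume preorder in order;
for each root, split the current inorder slice at that value into
left-subtree inorder and right-subtree inorder, then recurse.
Recursive splits:
  root=6; inorder splits into left=[3], right=[7, 10, 20, 28]
  root=3; inorder splits into left=[], right=[]
  root=7; inorder splits into left=[], right=[10, 20, 28]
  root=20; inorder splits into left=[10], right=[28]
  root=10; inorder splits into left=[], right=[]
  root=28; inorder splits into left=[], right=[]
Reconstructed level-order: [6, 3, 7, 20, 10, 28]


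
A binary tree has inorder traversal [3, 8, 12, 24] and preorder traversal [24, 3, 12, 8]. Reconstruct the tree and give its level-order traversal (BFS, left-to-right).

Inorder:  [3, 8, 12, 24]
Preorder: [24, 3, 12, 8]
Algorithm: preorder visits root first, so consume preorder in order;
for each root, split the current inorder slice at that value into
left-subtree inorder and right-subtree inorder, then recurse.
Recursive splits:
  root=24; inorder splits into left=[3, 8, 12], right=[]
  root=3; inorder splits into left=[], right=[8, 12]
  root=12; inorder splits into left=[8], right=[]
  root=8; inorder splits into left=[], right=[]
Reconstructed level-order: [24, 3, 12, 8]


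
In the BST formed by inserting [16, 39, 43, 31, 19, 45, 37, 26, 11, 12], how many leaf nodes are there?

Tree built from: [16, 39, 43, 31, 19, 45, 37, 26, 11, 12]
Tree (level-order array): [16, 11, 39, None, 12, 31, 43, None, None, 19, 37, None, 45, None, 26]
Rule: A leaf has 0 children.
Per-node child counts:
  node 16: 2 child(ren)
  node 11: 1 child(ren)
  node 12: 0 child(ren)
  node 39: 2 child(ren)
  node 31: 2 child(ren)
  node 19: 1 child(ren)
  node 26: 0 child(ren)
  node 37: 0 child(ren)
  node 43: 1 child(ren)
  node 45: 0 child(ren)
Matching nodes: [12, 26, 37, 45]
Count of leaf nodes: 4


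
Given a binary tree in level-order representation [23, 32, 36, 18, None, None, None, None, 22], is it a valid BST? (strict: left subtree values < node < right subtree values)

Level-order array: [23, 32, 36, 18, None, None, None, None, 22]
Validate using subtree bounds (lo, hi): at each node, require lo < value < hi,
then recurse left with hi=value and right with lo=value.
Preorder trace (stopping at first violation):
  at node 23 with bounds (-inf, +inf): OK
  at node 32 with bounds (-inf, 23): VIOLATION
Node 32 violates its bound: not (-inf < 32 < 23).
Result: Not a valid BST


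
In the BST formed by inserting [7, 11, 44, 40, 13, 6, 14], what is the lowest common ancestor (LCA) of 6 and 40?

Tree insertion order: [7, 11, 44, 40, 13, 6, 14]
Tree (level-order array): [7, 6, 11, None, None, None, 44, 40, None, 13, None, None, 14]
In a BST, the LCA of p=6, q=40 is the first node v on the
root-to-leaf path with p <= v <= q (go left if both < v, right if both > v).
Walk from root:
  at 7: 6 <= 7 <= 40, this is the LCA
LCA = 7


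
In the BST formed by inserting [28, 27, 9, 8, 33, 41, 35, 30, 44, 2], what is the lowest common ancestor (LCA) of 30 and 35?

Tree insertion order: [28, 27, 9, 8, 33, 41, 35, 30, 44, 2]
Tree (level-order array): [28, 27, 33, 9, None, 30, 41, 8, None, None, None, 35, 44, 2]
In a BST, the LCA of p=30, q=35 is the first node v on the
root-to-leaf path with p <= v <= q (go left if both < v, right if both > v).
Walk from root:
  at 28: both 30 and 35 > 28, go right
  at 33: 30 <= 33 <= 35, this is the LCA
LCA = 33


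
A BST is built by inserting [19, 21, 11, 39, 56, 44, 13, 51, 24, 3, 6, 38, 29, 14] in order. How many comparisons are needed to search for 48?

Search path for 48: 19 -> 21 -> 39 -> 56 -> 44 -> 51
Found: False
Comparisons: 6


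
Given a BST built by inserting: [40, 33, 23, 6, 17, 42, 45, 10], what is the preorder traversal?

Tree insertion order: [40, 33, 23, 6, 17, 42, 45, 10]
Tree (level-order array): [40, 33, 42, 23, None, None, 45, 6, None, None, None, None, 17, 10]
Preorder traversal: [40, 33, 23, 6, 17, 10, 42, 45]
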